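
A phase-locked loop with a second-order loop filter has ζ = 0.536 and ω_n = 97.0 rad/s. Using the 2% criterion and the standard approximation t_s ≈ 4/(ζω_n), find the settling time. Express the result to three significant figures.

t_s ≈ 4/(ζω_n) = 4/(0.536 × 97.0) = 0.0769 s.

t_s ≈ 0.0769 s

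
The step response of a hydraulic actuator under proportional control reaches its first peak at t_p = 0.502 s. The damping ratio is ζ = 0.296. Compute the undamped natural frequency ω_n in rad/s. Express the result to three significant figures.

ω_n ≈ 6.55 rad/s

Peak time t_p = π/ω_d, so ω_d = π/t_p = π/0.502 = 6.26 rad/s.
ω_n = ω_d/√(1−ζ²) = 6.26/√0.912 = 6.55 rad/s.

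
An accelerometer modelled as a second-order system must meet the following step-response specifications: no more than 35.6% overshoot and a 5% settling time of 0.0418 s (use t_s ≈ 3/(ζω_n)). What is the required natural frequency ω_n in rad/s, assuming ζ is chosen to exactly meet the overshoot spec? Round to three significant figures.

Inverting the overshoot relation: ζ = |ln 0.356|/√(π² + ln²0.356) = 0.312.
From t_s ≈ 3/(ζω_n): ω_n = 3/(ζ·t_s) = 3/(0.312·0.0418) = 230 rad/s.

ω_n ≈ 230 rad/s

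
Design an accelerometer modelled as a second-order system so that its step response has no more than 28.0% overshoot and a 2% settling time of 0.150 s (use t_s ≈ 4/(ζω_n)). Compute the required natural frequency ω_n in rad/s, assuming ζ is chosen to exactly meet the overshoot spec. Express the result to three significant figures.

ω_n ≈ 71.0 rad/s

From %OS = 100·exp(−πζ/√(1−ζ²)), invert to get ζ = −ln(OS)/√(π² + ln²(OS)) with OS = 0.280.
−ln 0.280 = 1.273, so ζ = 1.273/√(π² + 1.620) = 0.376.
From t_s ≈ 4/(ζω_n): ω_n = 4/(ζ·t_s) = 4/(0.376·0.150) = 71.0 rad/s.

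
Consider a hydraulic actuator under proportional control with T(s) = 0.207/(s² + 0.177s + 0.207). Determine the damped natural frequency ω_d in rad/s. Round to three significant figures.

Matching coefficients with s² + 2ζω_n s + ω_n² gives ω_n² = 0.207 ⇒ ω_n = 0.455 rad/s, and ζ = 0.177/(2ω_n) = 0.195.
The damped frequency ω_d = ω_n√(1−ζ²) = 0.446 rad/s.

ω_d ≈ 0.446 rad/s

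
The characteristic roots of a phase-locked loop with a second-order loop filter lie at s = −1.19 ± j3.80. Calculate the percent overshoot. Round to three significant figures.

%OS ≈ 37.4%

The poles are at −σ ± jω_d with σ = 1.19 and ω_d = 3.80, so ω_n = √(σ²+ω_d²) = 3.98 rad/s and ζ = σ/ω_n = 0.299.
%OS = 100·exp(−πζ/√(1−ζ²)) = 37.4%.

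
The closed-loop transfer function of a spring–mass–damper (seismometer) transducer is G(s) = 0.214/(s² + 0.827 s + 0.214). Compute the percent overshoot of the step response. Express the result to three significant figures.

%OS ≈ 0.190%

Matching coefficients with s² + 2ζω_n s + ω_n² gives ω_n² = 0.214 ⇒ ω_n = 0.463 rad/s, and ζ = 0.827/(2ω_n) = 0.894.
Overshoot: exp(−π·0.894/√(1−0.894²)) = 0.00190, i.e. 0.190%.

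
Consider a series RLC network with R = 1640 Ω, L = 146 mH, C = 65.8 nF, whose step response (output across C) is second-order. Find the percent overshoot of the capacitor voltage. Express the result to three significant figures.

For a series RLC circuit (capacitor voltage as output), ω_n = 1/√(LC) = 1/√(146 mH · 65.8 nF) = 10200 rad/s.
ζ = (R/2)·√(C/L) = (1640/2)·√(65.8 nF/146 mH) = 0.550.
%OS = 100 e^{−πζ/√(1−ζ²)} with ζ = 0.550 gives 12.6%.

%OS ≈ 12.6%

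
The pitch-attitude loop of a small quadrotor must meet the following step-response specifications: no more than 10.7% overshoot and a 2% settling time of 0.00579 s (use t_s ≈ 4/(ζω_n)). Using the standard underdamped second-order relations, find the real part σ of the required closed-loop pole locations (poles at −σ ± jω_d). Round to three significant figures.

The settling-time spec alone fixes σ = ζω_n = 4/t_s = 4/0.00579 = 691.
(Overshoot then fixes ζ = 0.580 and hence ω_d = σ·√(1−ζ²)/ζ = 971 rad/s.)

σ ≈ 691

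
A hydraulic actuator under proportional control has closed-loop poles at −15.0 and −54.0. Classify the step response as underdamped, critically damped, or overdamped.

overdamped

Since the poles are distinct, negative and real, the response is overdamped.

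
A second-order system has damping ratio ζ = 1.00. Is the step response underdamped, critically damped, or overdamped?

Since ζ = 1, the system is critically damped.

critically damped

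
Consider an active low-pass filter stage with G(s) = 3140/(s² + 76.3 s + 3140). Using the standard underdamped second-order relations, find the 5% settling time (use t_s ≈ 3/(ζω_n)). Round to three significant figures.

ω_n = √3140 = 56.0 rad/s; ζ = 76.3/(2·56.0) = 0.681.
t_s ≈ 3/(ζω_n) = 3/(0.681·56.0) = 0.0786 s.

t_s ≈ 0.0786 s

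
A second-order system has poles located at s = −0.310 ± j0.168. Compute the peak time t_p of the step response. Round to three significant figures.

t_p = π/ω_d with ω_d = 0.168 (the imaginary part), so t_p = 18.7 s.

t_p ≈ 18.7 s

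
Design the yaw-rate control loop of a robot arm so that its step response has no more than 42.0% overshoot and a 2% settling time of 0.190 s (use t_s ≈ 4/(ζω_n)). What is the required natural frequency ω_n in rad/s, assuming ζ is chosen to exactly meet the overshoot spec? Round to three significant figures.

ζ = −ln(OS)/√(π² + (ln OS)²). With OS = 0.420, ln OS = −0.8675 and ζ = 0.8675/3.259 = 0.266.
From t_s ≈ 4/(ζω_n): ω_n = 4/(ζ·t_s) = 4/(0.266·0.190) = 79.1 rad/s.

ω_n ≈ 79.1 rad/s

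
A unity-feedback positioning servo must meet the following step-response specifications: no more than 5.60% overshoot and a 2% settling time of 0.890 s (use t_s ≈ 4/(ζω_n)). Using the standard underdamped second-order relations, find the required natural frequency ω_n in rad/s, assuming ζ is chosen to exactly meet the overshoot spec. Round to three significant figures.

Inverting the overshoot relation: ζ = |ln 0.0560|/√(π² + ln²0.0560) = 0.676.
Then ω_n = 4/(ζ t_s) = 4/(0.676 × 0.890) = 6.65 rad/s.

ω_n ≈ 6.65 rad/s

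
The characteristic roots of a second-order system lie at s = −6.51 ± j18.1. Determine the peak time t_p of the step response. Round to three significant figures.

t_p = π/ω_d with ω_d = 18.1 (the imaginary part), so t_p = 0.174 s.

t_p ≈ 0.174 s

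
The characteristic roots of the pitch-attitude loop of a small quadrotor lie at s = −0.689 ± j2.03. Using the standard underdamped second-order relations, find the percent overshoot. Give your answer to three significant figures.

The poles are at −σ ± jω_d with σ = 0.689 and ω_d = 2.03, so ω_n = √(σ²+ω_d²) = 2.14 rad/s and ζ = σ/ω_n = 0.321.
%OS = 100·exp(−πζ/√(1−ζ²)) = 34.4%.

%OS ≈ 34.4%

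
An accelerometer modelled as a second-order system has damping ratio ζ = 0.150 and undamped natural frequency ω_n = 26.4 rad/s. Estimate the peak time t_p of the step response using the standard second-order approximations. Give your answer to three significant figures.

The damped frequency is ω_d = ω_n√(1−ζ²) = 26.4·√(1−0.0225) = 26.1 rad/s.
Peak time t_p = π/ω_d = π/26.1 = 0.120 s.

t_p ≈ 0.120 s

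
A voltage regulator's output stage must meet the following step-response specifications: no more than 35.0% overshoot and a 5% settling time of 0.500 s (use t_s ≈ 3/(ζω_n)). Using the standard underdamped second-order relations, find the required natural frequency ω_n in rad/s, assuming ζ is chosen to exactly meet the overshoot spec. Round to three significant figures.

ζ = −ln(OS)/√(π² + (ln OS)²). With OS = 0.350, ln OS = −1.050 and ζ = 1.050/3.312 = 0.317.
Then ω_n = 3/(ζ t_s) = 3/(0.317 × 0.500) = 18.9 rad/s.

ω_n ≈ 18.9 rad/s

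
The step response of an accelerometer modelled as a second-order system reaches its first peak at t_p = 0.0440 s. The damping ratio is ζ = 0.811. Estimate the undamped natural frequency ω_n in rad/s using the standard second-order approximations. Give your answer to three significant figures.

Peak time t_p = π/ω_d, so ω_d = π/t_p = π/0.0440 = 71.4 rad/s.
ω_n = ω_d/√(1−ζ²) = 71.4/√0.342 = 122 rad/s.

ω_n ≈ 122 rad/s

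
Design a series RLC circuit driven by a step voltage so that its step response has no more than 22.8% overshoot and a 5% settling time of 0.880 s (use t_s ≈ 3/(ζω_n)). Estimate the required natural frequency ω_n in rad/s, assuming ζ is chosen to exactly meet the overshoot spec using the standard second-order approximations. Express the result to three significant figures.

Inverting the overshoot relation: ζ = |ln 0.228|/√(π² + ln²0.228) = 0.426.
From t_s ≈ 3/(ζω_n): ω_n = 3/(ζ·t_s) = 3/(0.426·0.880) = 8.01 rad/s.

ω_n ≈ 8.01 rad/s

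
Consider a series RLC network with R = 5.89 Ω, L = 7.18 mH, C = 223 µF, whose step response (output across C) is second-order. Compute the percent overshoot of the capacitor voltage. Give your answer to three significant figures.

%OS ≈ 14.8%

For a series RLC circuit (capacitor voltage as output), ω_n = 1/√(LC) = 1/√(7.18 mH · 223 µF) = 790 rad/s.
ζ = (R/2)·√(C/L) = (5.89/2)·√(223 µF/7.18 mH) = 0.519.
%OS = 100 e^{−πζ/√(1−ζ²)} with ζ = 0.519 gives 14.8%.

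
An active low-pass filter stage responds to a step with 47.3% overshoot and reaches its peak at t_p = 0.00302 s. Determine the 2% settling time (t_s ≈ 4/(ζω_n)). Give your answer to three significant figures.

t_s ≈ 0.0161 s

ζ from %OS: ζ = |ln 0.473|/√(π²+ln²0.473) = 0.232.
From t_p = π/ω_d, ω_d = π/0.00302 = 1040 rad/s, so ω_n = ω_d/√(1−ζ²) = 1070 rad/s.
t_s ≈ 4/(ζω_n) = 4/(0.232·1070) = 0.0161 s.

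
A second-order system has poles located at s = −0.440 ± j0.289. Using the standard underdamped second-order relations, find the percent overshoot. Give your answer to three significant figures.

With σ = 0.440, ω_d = 0.289: ω_n = √(σ²+ω_d²) = 0.526 rad/s, ζ = σ/ω_n = 0.836.
Overshoot: exp(−π·0.836/√(1−0.836²)) = 0.00837, i.e. 0.837%.

%OS ≈ 0.837%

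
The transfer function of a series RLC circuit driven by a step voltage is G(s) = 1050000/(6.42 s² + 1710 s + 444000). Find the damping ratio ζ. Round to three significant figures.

Dividing through by 6.42: denominator becomes s² + 266.4 s + 69160.
So ω_n = √69160 = 263 rad/s and ζ = 266.4/(2·263) = 0.506.

ζ ≈ 0.506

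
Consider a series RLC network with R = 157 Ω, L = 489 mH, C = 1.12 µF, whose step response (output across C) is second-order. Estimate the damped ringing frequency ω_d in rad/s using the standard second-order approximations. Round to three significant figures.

For a series RLC circuit (capacitor voltage as output), ω_n = 1/√(LC) = 1/√(489 mH · 1.12 µF) = 1350 rad/s.
ζ = (R/2)·√(C/L) = (157/2)·√(1.12 µF/489 mH) = 0.119.
The damped frequency ω_d = ω_n√(1−ζ²) = 1340 rad/s.

ω_d ≈ 1340 rad/s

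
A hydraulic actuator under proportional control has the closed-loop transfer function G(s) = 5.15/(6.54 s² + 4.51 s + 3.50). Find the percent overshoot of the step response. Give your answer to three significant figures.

Dividing through by 6.54: denominator becomes s² + 0.6896 s + 0.5352.
So ω_n = √0.5352 = 0.732 rad/s and ζ = 0.6896/(2·0.732) = 0.471.
%OS = 100·exp(−πζ/√(1−ζ²)) = 18.7%.

%OS ≈ 18.7%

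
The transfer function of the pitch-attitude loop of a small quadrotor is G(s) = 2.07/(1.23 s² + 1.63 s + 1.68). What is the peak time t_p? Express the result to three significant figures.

t_p ≈ 3.26 s

Dividing through by 1.23: denominator becomes s² + 1.325 s + 1.366.
So ω_n = √1.366 = 1.17 rad/s and ζ = 1.325/(2·1.17) = 0.567.
ω_d = 1.17·√(1 − 0.567²) = 0.963 rad/s. t_p = π/ω_d = 3.26 s.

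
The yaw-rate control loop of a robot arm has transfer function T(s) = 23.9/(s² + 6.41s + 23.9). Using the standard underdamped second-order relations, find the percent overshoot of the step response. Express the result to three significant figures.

Matching coefficients with s² + 2ζω_n s + ω_n² gives ω_n² = 23.9 ⇒ ω_n = 4.89 rad/s, and ζ = 6.41/(2ω_n) = 0.656.
%OS = 100·exp(−πζ/√(1−ζ²)) = 6.54%.

%OS ≈ 6.54%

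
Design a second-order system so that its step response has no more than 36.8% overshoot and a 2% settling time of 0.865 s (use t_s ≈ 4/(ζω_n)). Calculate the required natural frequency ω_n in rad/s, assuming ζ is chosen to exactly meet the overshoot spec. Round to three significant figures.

Inverting the overshoot relation: ζ = |ln 0.368|/√(π² + ln²0.368) = 0.303.
Then ω_n = 4/(ζ t_s) = 4/(0.303 × 0.865) = 15.3 rad/s.

ω_n ≈ 15.3 rad/s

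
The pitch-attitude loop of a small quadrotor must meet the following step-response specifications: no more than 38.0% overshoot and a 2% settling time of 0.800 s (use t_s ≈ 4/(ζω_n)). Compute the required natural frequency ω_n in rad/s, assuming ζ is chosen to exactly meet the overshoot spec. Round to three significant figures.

From %OS = 100·exp(−πζ/√(1−ζ²)), invert to get ζ = −ln(OS)/√(π² + ln²(OS)) with OS = 0.380.
−ln 0.380 = 0.9676, so ζ = 0.9676/√(π² + 0.9362) = 0.294.
Then ω_n = 4/(ζ t_s) = 4/(0.294 × 0.800) = 17.0 rad/s.

ω_n ≈ 17.0 rad/s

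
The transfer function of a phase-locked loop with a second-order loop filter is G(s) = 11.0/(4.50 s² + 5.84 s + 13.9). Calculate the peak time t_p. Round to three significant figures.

Dividing through by 4.50: denominator becomes s² + 1.298 s + 3.089.
So ω_n = √3.089 = 1.76 rad/s and ζ = 1.298/(2·1.76) = 0.369.
The damped frequency ω_d = ω_n√(1−ζ²) = 1.63 rad/s. t_p = π/ω_d = 1.92 s.

t_p ≈ 1.92 s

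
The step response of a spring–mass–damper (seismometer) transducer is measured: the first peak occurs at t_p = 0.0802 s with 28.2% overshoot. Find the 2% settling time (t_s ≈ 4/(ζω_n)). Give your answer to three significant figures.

ζ from %OS: ζ = |ln 0.282|/√(π²+ln²0.282) = 0.374.
From t_p = π/ω_d, ω_d = π/0.0802 = 39.2 rad/s, so ω_n = ω_d/√(1−ζ²) = 42.2 rad/s.
t_s ≈ 4/(ζω_n) = 4/(0.374·42.2) = 0.253 s.

t_s ≈ 0.253 s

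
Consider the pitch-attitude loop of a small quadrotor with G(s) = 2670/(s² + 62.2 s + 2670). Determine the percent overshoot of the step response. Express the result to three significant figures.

%OS ≈ 9.37%

Matching coefficients with s² + 2ζω_n s + ω_n² gives ω_n² = 2670 ⇒ ω_n = 51.7 rad/s, and ζ = 62.2/(2ω_n) = 0.602.
%OS = 100 e^{−πζ/√(1−ζ²)} with ζ = 0.602 gives 9.37%.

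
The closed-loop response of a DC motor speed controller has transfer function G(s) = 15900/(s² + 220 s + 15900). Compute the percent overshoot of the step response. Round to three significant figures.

Matching coefficients with s² + 2ζω_n s + ω_n² gives ω_n² = 15900 ⇒ ω_n = 126 rad/s, and ζ = 220/(2ω_n) = 0.872.
%OS = 100·exp(−πζ/√(1−ζ²)) = 0.368%.

%OS ≈ 0.368%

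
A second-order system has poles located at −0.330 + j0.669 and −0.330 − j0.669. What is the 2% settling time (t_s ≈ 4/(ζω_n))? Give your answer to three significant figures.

t_s ≈ 12.1 s

For poles at −σ ± jω_d, ζω_n = σ = 0.330, so t_s ≈ 4/σ = 12.1 s.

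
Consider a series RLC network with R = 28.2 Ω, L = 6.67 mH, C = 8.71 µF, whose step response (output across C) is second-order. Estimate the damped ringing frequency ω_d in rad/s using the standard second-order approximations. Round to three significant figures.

ω_d ≈ 3570 rad/s

For a series RLC circuit (capacitor voltage as output), ω_n = 1/√(LC) = 1/√(6.67 mH · 8.71 µF) = 4150 rad/s.
ζ = (R/2)·√(C/L) = (28.2/2)·√(8.71 µF/6.67 mH) = 0.510.
ω_d = 4150·√(1 − 0.510²) = 3570 rad/s.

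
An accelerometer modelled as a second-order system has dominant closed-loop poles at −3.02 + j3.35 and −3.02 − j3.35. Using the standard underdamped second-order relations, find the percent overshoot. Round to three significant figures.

The poles are at −σ ± jω_d with σ = 3.02 and ω_d = 3.35, so ω_n = √(σ²+ω_d²) = 4.51 rad/s and ζ = σ/ω_n = 0.670.
%OS = 100·exp(−πζ/√(1−ζ²)) = 5.89%.

%OS ≈ 5.89%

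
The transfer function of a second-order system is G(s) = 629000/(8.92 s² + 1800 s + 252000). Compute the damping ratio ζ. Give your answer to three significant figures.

Dividing through by 8.92: denominator becomes s² + 201.8 s + 28250.
So ω_n = √28250 = 168 rad/s and ζ = 201.8/(2·168) = 0.600.

ζ ≈ 0.600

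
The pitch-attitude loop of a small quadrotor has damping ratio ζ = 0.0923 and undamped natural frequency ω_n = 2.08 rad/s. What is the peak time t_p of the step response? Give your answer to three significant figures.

t_p ≈ 1.52 s

The damped frequency is ω_d = ω_n√(1−ζ²) = 2.08·√(1−0.00852) = 2.07 rad/s.
Peak time t_p = π/ω_d = π/2.07 = 1.52 s.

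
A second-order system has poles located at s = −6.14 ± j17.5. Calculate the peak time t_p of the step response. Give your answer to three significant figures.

t_p ≈ 0.180 s

t_p = π/ω_d with ω_d = 17.5 (the imaginary part), so t_p = 0.180 s.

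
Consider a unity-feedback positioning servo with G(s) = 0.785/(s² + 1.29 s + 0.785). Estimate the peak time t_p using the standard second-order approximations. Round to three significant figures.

t_p ≈ 5.17 s

ω_n = √0.785 = 0.886 rad/s; ζ = 1.29/(2·0.886) = 0.728.
The damped frequency ω_d = ω_n√(1−ζ²) = 0.607 rad/s. Then t_p = π/ω_d = 5.17 s.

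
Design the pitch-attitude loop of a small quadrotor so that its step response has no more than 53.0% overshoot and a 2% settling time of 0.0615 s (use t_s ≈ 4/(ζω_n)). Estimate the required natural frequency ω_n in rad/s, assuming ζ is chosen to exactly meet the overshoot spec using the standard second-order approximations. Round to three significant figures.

ω_n ≈ 328 rad/s

Inverting the overshoot relation: ζ = |ln 0.530|/√(π² + ln²0.530) = 0.198.
Then ω_n = 4/(ζ t_s) = 4/(0.198 × 0.0615) = 328 rad/s.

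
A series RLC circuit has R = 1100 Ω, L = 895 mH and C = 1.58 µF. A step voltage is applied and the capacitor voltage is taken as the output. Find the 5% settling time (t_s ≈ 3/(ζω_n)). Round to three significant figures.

t_s ≈ 0.00488 s

For a series RLC circuit (capacitor voltage as output), ω_n = 1/√(LC) = 1/√(895 mH · 1.58 µF) = 841 rad/s.
ζ = (R/2)·√(C/L) = (1100/2)·√(1.58 µF/895 mH) = 0.731.
t_s ≈ 3/(ζω_n) = 0.00488 s.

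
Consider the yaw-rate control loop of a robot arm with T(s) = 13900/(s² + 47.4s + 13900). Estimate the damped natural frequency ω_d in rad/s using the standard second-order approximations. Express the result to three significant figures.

Matching coefficients with s² + 2ζω_n s + ω_n² gives ω_n² = 13900 ⇒ ω_n = 118 rad/s, and ζ = 47.4/(2ω_n) = 0.201.
The damped frequency ω_d = ω_n√(1−ζ²) = 115 rad/s.

ω_d ≈ 115 rad/s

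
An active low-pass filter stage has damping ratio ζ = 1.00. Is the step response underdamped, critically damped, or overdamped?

Since ζ = 1, the system is critically damped.

critically damped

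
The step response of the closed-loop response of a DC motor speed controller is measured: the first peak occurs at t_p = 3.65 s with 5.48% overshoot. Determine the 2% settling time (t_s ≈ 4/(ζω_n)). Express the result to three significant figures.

From the overshoot, ζ = −ln(OS)/√(π²+ln²(OS)) = 0.679.
t_p = π/ω_d ⇒ ω_d = 0.861 rad/s; then ω_n = ω_d/√(1−ζ²) = 1.17 rad/s.
t_s ≈ 4/(ζω_n) = 4/(0.679·1.17) = 5.03 s.

t_s ≈ 5.03 s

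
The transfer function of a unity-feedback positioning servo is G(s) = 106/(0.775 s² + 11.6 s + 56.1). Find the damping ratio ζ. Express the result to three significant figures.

ζ ≈ 0.880

Dividing through by 0.775: denominator becomes s² + 14.97 s + 72.39.
So ω_n = √72.39 = 8.51 rad/s and ζ = 14.97/(2·8.51) = 0.880.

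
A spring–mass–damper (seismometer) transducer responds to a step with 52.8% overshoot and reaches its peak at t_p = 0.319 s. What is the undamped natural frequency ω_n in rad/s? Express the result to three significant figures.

From the overshoot, ζ = −ln(OS)/√(π²+ln²(OS)) = 0.199.
t_p = π/ω_d ⇒ ω_d = 9.85 rad/s; then ω_n = ω_d/√(1−ζ²) = 10.0 rad/s.

ω_n ≈ 10.0 rad/s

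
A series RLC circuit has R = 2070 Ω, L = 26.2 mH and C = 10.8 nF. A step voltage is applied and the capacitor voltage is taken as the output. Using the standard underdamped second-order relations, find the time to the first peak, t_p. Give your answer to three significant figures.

t_p ≈ 0.0000707 s

For a series RLC circuit (capacitor voltage as output), ω_n = 1/√(LC) = 1/√(26.2 mH · 10.8 nF) = 59400 rad/s.
ζ = (R/2)·√(C/L) = (2070/2)·√(10.8 nF/26.2 mH) = 0.665.
ω_d = ω_n√(1−ζ²) = 44400 rad/s. t_p = π/ω_d = 0.0000707 s.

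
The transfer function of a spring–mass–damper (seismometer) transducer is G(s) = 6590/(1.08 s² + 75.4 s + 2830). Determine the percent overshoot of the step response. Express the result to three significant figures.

%OS ≈ 5.35%

Dividing through by 1.08: denominator becomes s² + 69.81 s + 2620.
So ω_n = √2620 = 51.2 rad/s and ζ = 69.81/(2·51.2) = 0.682.
Overshoot: exp(−π·0.682/√(1−0.682²)) = 0.0535, i.e. 5.35%.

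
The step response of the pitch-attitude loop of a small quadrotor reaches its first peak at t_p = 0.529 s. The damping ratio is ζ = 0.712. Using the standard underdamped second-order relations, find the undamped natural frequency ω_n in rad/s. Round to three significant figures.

Peak time t_p = π/ω_d, so ω_d = π/t_p = π/0.529 = 5.94 rad/s.
ω_n = ω_d/√(1−ζ²) = 5.94/√0.493 = 8.46 rad/s.

ω_n ≈ 8.46 rad/s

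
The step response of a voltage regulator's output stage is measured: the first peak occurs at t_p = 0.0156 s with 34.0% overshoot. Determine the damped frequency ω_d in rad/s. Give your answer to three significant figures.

ω_d ≈ 201 rad/s

t_p = π/ω_d, so ω_d = π/0.0156 = 201 rad/s.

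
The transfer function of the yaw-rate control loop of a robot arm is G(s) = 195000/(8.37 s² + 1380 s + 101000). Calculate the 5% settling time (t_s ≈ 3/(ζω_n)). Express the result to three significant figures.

Dividing through by 8.37: denominator becomes s² + 164.9 s + 12070.
So ω_n = √12070 = 110 rad/s and ζ = 164.9/(2·110) = 0.750.
t_s ≈ 3/(ζω_n) = 0.0364 s.

t_s ≈ 0.0364 s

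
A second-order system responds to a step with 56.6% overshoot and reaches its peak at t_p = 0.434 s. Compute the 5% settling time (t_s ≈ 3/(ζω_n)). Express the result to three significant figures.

t_s ≈ 2.29 s

The overshoot fixes ζ = −ln(OS)/√(π²+ln²(OS)) = 0.178.
t_p = π/ω_d ⇒ ω_d = 7.24 rad/s; then ω_n = ω_d/√(1−ζ²) = 7.36 rad/s.
t_s ≈ 3/(ζω_n) = 3/(0.178·7.36) = 2.29 s.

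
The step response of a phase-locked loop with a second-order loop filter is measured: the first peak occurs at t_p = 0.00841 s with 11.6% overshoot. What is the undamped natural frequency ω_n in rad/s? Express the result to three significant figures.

The overshoot fixes ζ = −ln(OS)/√(π²+ln²(OS)) = 0.566.
t_p = π/ω_d ⇒ ω_d = 374 rad/s; then ω_n = ω_d/√(1−ζ²) = 453 rad/s.

ω_n ≈ 453 rad/s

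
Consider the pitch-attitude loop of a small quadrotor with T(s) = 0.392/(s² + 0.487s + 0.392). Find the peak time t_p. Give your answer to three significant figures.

Matching coefficients with s² + 2ζω_n s + ω_n² gives ω_n² = 0.392 ⇒ ω_n = 0.626 rad/s, and ζ = 0.487/(2ω_n) = 0.389.
ω_d = 0.626·√(1 − 0.389²) = 0.577 rad/s. Then t_p = π/ω_d = 5.45 s.

t_p ≈ 5.45 s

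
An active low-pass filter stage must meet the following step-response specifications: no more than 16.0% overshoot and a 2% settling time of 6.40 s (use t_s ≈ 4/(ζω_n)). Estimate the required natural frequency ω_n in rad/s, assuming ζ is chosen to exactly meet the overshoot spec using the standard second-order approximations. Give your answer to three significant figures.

ω_n ≈ 1.24 rad/s

ζ = −ln(OS)/√(π² + (ln OS)²). With OS = 0.160, ln OS = −1.833 and ζ = 1.833/3.637 = 0.504.
Then ω_n = 4/(ζ t_s) = 4/(0.504 × 6.40) = 1.24 rad/s.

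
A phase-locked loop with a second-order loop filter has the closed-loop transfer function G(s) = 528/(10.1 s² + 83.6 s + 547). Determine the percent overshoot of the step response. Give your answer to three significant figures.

Dividing through by 10.1: denominator becomes s² + 8.277 s + 54.16.
So ω_n = √54.16 = 7.36 rad/s and ζ = 8.277/(2·7.36) = 0.562.
%OS = 100 e^{−πζ/√(1−ζ²)} with ζ = 0.562 gives 11.8%.

%OS ≈ 11.8%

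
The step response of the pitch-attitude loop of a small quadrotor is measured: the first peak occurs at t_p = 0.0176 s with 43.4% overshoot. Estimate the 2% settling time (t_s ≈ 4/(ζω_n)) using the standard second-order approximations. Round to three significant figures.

The overshoot fixes ζ = −ln(OS)/√(π²+ln²(OS)) = 0.257.
t_p = π/ω_d ⇒ ω_d = 178 rad/s; then ω_n = ω_d/√(1−ζ²) = 185 rad/s.
t_s ≈ 4/(ζω_n) = 4/(0.257·185) = 0.0843 s.

t_s ≈ 0.0843 s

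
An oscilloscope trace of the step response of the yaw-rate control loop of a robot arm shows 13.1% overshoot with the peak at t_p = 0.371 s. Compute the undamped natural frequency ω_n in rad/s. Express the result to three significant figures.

ζ from %OS: ζ = |ln 0.131|/√(π²+ln²0.131) = 0.543.
From t_p = π/ω_d, ω_d = π/0.371 = 8.47 rad/s, so ω_n = ω_d/√(1−ζ²) = 10.1 rad/s.

ω_n ≈ 10.1 rad/s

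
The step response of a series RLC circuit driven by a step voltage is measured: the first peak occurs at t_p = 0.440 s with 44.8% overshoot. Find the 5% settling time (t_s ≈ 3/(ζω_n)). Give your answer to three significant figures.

From the overshoot, ζ = −ln(OS)/√(π²+ln²(OS)) = 0.248.
t_p = π/ω_d ⇒ ω_d = 7.14 rad/s; then ω_n = ω_d/√(1−ζ²) = 7.37 rad/s.
t_s ≈ 3/(ζω_n) = 3/(0.248·7.37) = 1.64 s.

t_s ≈ 1.64 s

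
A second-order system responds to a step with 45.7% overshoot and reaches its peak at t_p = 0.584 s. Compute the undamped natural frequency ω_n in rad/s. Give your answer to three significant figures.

ω_n ≈ 5.54 rad/s

ζ from %OS: ζ = |ln 0.457|/√(π²+ln²0.457) = 0.242.
From t_p = π/ω_d, ω_d = π/0.584 = 5.38 rad/s, so ω_n = ω_d/√(1−ζ²) = 5.54 rad/s.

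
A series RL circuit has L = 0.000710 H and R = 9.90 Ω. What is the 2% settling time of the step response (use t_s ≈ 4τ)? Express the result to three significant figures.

t_s ≈ 0.000287 s

τ = L/R = 0.000710/9.90 = 0.0000717 s.
t_s ≈ 4τ = 0.000287 s.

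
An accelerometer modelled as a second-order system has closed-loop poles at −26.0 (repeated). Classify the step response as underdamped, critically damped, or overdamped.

Since there is a repeated negative-real pole, the response is critically damped.

critically damped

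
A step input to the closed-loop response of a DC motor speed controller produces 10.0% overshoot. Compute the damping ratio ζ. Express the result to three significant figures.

ζ ≈ 0.591

Inverting the overshoot relation: ζ = |ln 0.100|/√(π² + ln²0.100) = 0.591.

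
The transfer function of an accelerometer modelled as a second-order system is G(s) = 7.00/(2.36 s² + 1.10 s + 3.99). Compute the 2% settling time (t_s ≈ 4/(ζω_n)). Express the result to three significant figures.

Dividing through by 2.36: denominator becomes s² + 0.4661 s + 1.691.
So ω_n = √1.691 = 1.30 rad/s and ζ = 0.4661/(2·1.30) = 0.179.
t_s ≈ 4/(ζω_n) = 17.2 s.

t_s ≈ 17.2 s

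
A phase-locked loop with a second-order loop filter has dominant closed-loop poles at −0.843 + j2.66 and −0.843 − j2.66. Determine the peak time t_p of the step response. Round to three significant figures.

t_p ≈ 1.18 s

t_p = π/ω_d with ω_d = 2.66 (the imaginary part), so t_p = 1.18 s.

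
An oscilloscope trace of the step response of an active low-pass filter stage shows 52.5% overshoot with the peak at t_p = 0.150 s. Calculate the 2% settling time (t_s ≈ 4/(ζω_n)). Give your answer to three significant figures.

From the overshoot, ζ = −ln(OS)/√(π²+ln²(OS)) = 0.201.
t_p = π/ω_d ⇒ ω_d = 20.9 rad/s; then ω_n = ω_d/√(1−ζ²) = 21.4 rad/s.
t_s ≈ 4/(ζω_n) = 4/(0.201·21.4) = 0.931 s.

t_s ≈ 0.931 s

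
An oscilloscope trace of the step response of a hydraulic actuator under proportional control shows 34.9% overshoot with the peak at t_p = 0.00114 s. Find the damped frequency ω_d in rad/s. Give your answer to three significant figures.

ω_d ≈ 2760 rad/s

t_p = π/ω_d, so ω_d = π/0.00114 = 2760 rad/s.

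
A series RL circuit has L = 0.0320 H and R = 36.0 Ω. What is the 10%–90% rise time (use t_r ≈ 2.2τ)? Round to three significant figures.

τ = L/R = 0.0320/36.0 = 0.000889 s.
t_r ≈ 2.2τ = 0.00196 s.

t_r ≈ 0.00196 s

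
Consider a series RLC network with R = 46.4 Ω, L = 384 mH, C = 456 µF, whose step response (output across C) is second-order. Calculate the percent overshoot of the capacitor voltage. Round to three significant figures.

%OS ≈ 1.53%

For a series RLC circuit (capacitor voltage as output), ω_n = 1/√(LC) = 1/√(384 mH · 456 µF) = 75.6 rad/s.
ζ = (R/2)·√(C/L) = (46.4/2)·√(456 µF/384 mH) = 0.799.
%OS = 100 e^{−πζ/√(1−ζ²)} with ζ = 0.799 gives 1.53%.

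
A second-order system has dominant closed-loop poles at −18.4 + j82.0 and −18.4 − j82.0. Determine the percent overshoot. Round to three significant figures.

With σ = 18.4, ω_d = 82.0: ω_n = √(σ²+ω_d²) = 84.0 rad/s, ζ = σ/ω_n = 0.219.
Overshoot: exp(−π·0.219/√(1−0.219²)) = 0.494, i.e. 49.4%.

%OS ≈ 49.4%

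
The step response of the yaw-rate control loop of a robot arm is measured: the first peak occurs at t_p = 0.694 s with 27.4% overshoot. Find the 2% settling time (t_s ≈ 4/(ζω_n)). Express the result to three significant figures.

t_s ≈ 2.14 s

From the overshoot, ζ = −ln(OS)/√(π²+ln²(OS)) = 0.381.
t_p = π/ω_d ⇒ ω_d = 4.53 rad/s; then ω_n = ω_d/√(1−ζ²) = 4.90 rad/s.
t_s ≈ 4/(ζω_n) = 4/(0.381·4.90) = 2.14 s.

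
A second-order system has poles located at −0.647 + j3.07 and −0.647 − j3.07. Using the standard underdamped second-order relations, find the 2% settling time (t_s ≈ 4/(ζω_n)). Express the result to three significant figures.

t_s ≈ 6.18 s

For poles at −σ ± jω_d, ζω_n = σ = 0.647, so t_s ≈ 4/σ = 6.18 s.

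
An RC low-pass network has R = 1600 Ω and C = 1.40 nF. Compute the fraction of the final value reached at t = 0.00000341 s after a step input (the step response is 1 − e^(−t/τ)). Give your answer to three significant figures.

τ = RC = 1600 × 1.40 nF = 0.00000224 s.
y(t)/y_∞ = 1 − e^(−t/τ) = 1 − e^(−0.00000341/0.00000224) = 1 − e^(−1.52) = 0.782.

y/y_∞ ≈ 0.782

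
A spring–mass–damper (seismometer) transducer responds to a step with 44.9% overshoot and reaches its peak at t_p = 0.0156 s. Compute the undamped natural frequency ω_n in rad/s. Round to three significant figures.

ω_n ≈ 208 rad/s

The overshoot fixes ζ = −ln(OS)/√(π²+ln²(OS)) = 0.247.
t_p = π/ω_d ⇒ ω_d = 201 rad/s; then ω_n = ω_d/√(1−ζ²) = 208 rad/s.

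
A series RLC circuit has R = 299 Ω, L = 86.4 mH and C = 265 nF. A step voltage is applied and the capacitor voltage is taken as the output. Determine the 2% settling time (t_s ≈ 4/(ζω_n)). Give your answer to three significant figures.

For a series RLC circuit (capacitor voltage as output), ω_n = 1/√(LC) = 1/√(86.4 mH · 265 nF) = 6610 rad/s.
ζ = (R/2)·√(C/L) = (299/2)·√(265 nF/86.4 mH) = 0.262.
t_s ≈ 4/(ζω_n) = 0.00231 s.

t_s ≈ 0.00231 s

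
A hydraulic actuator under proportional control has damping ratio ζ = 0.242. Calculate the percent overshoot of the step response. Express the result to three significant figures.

%OS ≈ 45.7%

For an underdamped second-order system, %OS = 100·exp(−πζ/√(1−ζ²)).
πζ/√(1−ζ²) = π·0.242/√(1−0.0586) = 0.7836, so %OS = 100·e^(−0.7836) = 45.7%.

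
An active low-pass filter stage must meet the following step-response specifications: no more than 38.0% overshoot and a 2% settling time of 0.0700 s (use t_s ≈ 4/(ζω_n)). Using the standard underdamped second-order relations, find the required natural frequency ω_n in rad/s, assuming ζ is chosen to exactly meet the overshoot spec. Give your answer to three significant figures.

ζ = −ln(OS)/√(π² + (ln OS)²). With OS = 0.380, ln OS = −0.9676 and ζ = 0.9676/3.287 = 0.294.
Then ω_n = 4/(ζ t_s) = 4/(0.294 × 0.0700) = 194 rad/s.

ω_n ≈ 194 rad/s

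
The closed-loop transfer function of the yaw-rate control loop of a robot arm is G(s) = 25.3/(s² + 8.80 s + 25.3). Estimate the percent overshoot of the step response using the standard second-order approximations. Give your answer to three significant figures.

ω_n = √25.3 = 5.03 rad/s; ζ = 8.80/(2·5.03) = 0.875.
Overshoot: exp(−π·0.875/√(1−0.875²)) = 0.00344, i.e. 0.344%.

%OS ≈ 0.344%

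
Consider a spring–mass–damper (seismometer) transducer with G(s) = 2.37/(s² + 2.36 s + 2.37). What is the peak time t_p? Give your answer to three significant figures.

t_p ≈ 3.18 s

Comparing the denominator to s² + 2ζω_n s + ω_n²: ω_n = √2.37 = 1.54 rad/s, and 2ζω_n = 2.36 so ζ = 2.36/(2·1.54) = 0.766.
ω_d = ω_n√(1−ζ²) = 0.989 rad/s. Then t_p = π/ω_d = 3.18 s.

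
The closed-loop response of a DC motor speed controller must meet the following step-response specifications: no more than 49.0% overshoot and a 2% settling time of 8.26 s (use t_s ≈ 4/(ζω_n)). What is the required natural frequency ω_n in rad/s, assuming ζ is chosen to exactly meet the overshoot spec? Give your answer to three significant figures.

From %OS = 100·exp(−πζ/√(1−ζ²)), invert to get ζ = −ln(OS)/√(π² + ln²(OS)) with OS = 0.490.
−ln 0.490 = 0.7133, so ζ = 0.7133/√(π² + 0.5089) = 0.221.
Then ω_n = 4/(ζ t_s) = 4/(0.221 × 8.26) = 2.19 rad/s.

ω_n ≈ 2.19 rad/s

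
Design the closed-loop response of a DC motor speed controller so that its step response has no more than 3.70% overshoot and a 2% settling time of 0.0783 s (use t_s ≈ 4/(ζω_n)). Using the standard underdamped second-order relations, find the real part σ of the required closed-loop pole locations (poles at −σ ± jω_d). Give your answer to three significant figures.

The settling-time spec alone fixes σ = ζω_n = 4/t_s = 4/0.0783 = 51.1.
(Overshoot then fixes ζ = 0.724 and hence ω_d = σ·√(1−ζ²)/ζ = 48.7 rad/s.)

σ ≈ 51.1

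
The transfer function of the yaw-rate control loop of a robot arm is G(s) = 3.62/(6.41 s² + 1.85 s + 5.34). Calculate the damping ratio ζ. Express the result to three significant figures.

Dividing through by 6.41: denominator becomes s² + 0.2886 s + 0.8331.
So ω_n = √0.8331 = 0.913 rad/s and ζ = 0.2886/(2·0.913) = 0.158.

ζ ≈ 0.158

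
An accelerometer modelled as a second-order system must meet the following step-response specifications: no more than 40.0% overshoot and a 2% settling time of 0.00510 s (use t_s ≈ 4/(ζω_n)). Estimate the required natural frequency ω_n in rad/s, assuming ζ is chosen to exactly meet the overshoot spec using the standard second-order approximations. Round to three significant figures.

ω_n ≈ 2800 rad/s

Inverting the overshoot relation: ζ = |ln 0.400|/√(π² + ln²0.400) = 0.280.
From t_s ≈ 4/(ζω_n): ω_n = 4/(ζ·t_s) = 4/(0.280·0.00510) = 2800 rad/s.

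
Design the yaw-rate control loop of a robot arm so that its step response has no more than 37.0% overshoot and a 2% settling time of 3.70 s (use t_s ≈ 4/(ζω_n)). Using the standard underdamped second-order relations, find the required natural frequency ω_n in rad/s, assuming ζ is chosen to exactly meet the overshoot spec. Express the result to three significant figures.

Inverting the overshoot relation: ζ = |ln 0.370|/√(π² + ln²0.370) = 0.302.
Then ω_n = 4/(ζ t_s) = 4/(0.302 × 3.70) = 3.58 rad/s.

ω_n ≈ 3.58 rad/s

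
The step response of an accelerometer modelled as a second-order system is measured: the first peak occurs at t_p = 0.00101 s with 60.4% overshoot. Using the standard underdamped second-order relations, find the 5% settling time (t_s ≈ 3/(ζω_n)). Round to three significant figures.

From the overshoot, ζ = −ln(OS)/√(π²+ln²(OS)) = 0.158.
From t_p = π/ω_d, ω_d = π/0.00101 = 3110 rad/s, so ω_n = ω_d/√(1−ζ²) = 3150 rad/s.
t_s ≈ 3/(ζω_n) = 3/(0.158·3150) = 0.00601 s.

t_s ≈ 0.00601 s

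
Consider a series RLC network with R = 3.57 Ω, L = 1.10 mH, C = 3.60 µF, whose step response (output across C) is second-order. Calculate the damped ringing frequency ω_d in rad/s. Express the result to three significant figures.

For a series RLC circuit (capacitor voltage as output), ω_n = 1/√(LC) = 1/√(1.10 mH · 3.60 µF) = 15900 rad/s.
ζ = (R/2)·√(C/L) = (3.57/2)·√(3.60 µF/1.10 mH) = 0.102.
The damped frequency ω_d = ω_n√(1−ζ²) = 15800 rad/s.

ω_d ≈ 15800 rad/s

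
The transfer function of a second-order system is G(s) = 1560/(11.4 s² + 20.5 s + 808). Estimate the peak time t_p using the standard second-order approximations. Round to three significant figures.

t_p ≈ 0.375 s

Dividing through by 11.4: denominator becomes s² + 1.798 s + 70.88.
So ω_n = √70.88 = 8.42 rad/s and ζ = 1.798/(2·8.42) = 0.107.
ω_d = ω_n√(1−ζ²) = 8.37 rad/s. t_p = π/ω_d = 0.375 s.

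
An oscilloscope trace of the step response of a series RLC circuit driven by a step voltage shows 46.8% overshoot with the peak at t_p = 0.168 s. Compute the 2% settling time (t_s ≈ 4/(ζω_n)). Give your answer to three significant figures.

t_s ≈ 0.885 s

The overshoot fixes ζ = −ln(OS)/√(π²+ln²(OS)) = 0.235.
t_p = π/ω_d ⇒ ω_d = 18.7 rad/s; then ω_n = ω_d/√(1−ζ²) = 19.2 rad/s.
t_s ≈ 4/(ζω_n) = 4/(0.235·19.2) = 0.885 s.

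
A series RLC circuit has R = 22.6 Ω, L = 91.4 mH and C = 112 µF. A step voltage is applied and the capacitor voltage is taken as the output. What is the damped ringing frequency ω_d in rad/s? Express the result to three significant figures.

For a series RLC circuit (capacitor voltage as output), ω_n = 1/√(LC) = 1/√(91.4 mH · 112 µF) = 313 rad/s.
ζ = (R/2)·√(C/L) = (22.6/2)·√(112 µF/91.4 mH) = 0.396.
The damped frequency ω_d = ω_n√(1−ζ²) = 287 rad/s.

ω_d ≈ 287 rad/s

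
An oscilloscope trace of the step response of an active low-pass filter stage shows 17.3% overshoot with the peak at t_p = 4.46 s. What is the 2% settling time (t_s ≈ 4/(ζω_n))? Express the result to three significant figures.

t_s ≈ 10.2 s

From the overshoot, ζ = −ln(OS)/√(π²+ln²(OS)) = 0.488.
From t_p = π/ω_d, ω_d = π/4.46 = 0.704 rad/s, so ω_n = ω_d/√(1−ζ²) = 0.807 rad/s.
t_s ≈ 4/(ζω_n) = 4/(0.488·0.807) = 10.2 s.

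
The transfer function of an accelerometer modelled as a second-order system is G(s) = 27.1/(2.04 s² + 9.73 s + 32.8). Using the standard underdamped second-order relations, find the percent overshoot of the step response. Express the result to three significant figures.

Dividing through by 2.04: denominator becomes s² + 4.770 s + 16.08.
So ω_n = √16.08 = 4.01 rad/s and ζ = 4.770/(2·4.01) = 0.595.
%OS = 100 e^{−πζ/√(1−ζ²)} with ζ = 0.595 gives 9.79%.

%OS ≈ 9.79%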